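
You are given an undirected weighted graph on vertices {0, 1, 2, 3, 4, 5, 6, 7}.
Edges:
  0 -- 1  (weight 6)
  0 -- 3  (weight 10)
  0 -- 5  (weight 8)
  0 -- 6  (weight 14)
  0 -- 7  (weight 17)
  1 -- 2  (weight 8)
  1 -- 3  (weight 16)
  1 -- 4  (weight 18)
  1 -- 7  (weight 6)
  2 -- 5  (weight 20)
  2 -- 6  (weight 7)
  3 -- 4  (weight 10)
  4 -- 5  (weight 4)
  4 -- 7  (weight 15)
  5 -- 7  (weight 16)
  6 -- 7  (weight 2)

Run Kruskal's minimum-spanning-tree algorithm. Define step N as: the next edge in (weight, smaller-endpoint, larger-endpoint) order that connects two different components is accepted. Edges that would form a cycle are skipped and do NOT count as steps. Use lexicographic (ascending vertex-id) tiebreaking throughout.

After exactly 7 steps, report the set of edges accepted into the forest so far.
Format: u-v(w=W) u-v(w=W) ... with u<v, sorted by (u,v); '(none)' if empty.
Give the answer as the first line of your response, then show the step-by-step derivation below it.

0-1(w=6) 0-3(w=10) 0-5(w=8) 1-7(w=6) 2-6(w=7) 4-5(w=4) 6-7(w=2)

step 1: add edge 6-7 (w=2); MST = {6-7(w=2)}
step 2: add edge 4-5 (w=4); MST = {4-5(w=4) 6-7(w=2)}
step 3: add edge 0-1 (w=6); MST = {0-1(w=6) 4-5(w=4) 6-7(w=2)}
step 4: add edge 1-7 (w=6); MST = {0-1(w=6) 1-7(w=6) 4-5(w=4) 6-7(w=2)}
step 5: add edge 2-6 (w=7); MST = {0-1(w=6) 1-7(w=6) 2-6(w=7) 4-5(w=4) 6-7(w=2)}
step 6: add edge 0-5 (w=8); MST = {0-1(w=6) 0-5(w=8) 1-7(w=6) 2-6(w=7) 4-5(w=4) 6-7(w=2)}
step 7: add edge 0-3 (w=10); MST = {0-1(w=6) 0-3(w=10) 0-5(w=8) 1-7(w=6) 2-6(w=7) 4-5(w=4) 6-7(w=2)}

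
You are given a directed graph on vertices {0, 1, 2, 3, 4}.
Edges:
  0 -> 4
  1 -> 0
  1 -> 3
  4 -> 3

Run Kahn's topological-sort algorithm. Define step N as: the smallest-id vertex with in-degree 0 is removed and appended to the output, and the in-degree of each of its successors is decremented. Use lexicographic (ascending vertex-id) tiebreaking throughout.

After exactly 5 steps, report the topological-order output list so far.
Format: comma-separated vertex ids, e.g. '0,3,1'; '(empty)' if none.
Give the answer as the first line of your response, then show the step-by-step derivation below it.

1,0,2,4,3

step 1: output 1; order=[1]; indeg=(0,0,0,1,1)
step 2: output 0; order=[1,0]; indeg=(0,0,0,1,0)
step 3: output 2; order=[1,0,2]; indeg=(0,0,0,1,0)
step 4: output 4; order=[1,0,2,4]; indeg=(0,0,0,0,0)
step 5: output 3; order=[1,0,2,4,3]; indeg=(0,0,0,0,0)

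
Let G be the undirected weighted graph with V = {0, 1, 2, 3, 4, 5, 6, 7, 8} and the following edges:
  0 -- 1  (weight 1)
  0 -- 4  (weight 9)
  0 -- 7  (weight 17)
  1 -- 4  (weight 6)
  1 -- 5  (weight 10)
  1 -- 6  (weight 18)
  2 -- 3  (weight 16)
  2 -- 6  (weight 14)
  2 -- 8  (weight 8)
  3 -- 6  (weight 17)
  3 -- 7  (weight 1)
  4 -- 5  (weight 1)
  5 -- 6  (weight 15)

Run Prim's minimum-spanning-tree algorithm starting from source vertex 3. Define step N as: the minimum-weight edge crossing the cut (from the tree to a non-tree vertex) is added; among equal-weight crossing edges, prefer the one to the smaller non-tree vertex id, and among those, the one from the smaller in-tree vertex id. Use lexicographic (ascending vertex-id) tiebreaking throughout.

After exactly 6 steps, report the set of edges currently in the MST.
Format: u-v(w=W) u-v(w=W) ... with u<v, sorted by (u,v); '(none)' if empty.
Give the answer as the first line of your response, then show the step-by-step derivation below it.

2-3(w=16) 2-6(w=14) 2-8(w=8) 3-7(w=1) 4-5(w=1) 5-6(w=15)

step 1: add edge 3-7 (w=1); MST = {3-7(w=1)}
step 2: add edge 2-3 (w=16); MST = {2-3(w=16) 3-7(w=1)}
step 3: add edge 2-8 (w=8); MST = {2-3(w=16) 2-8(w=8) 3-7(w=1)}
step 4: add edge 2-6 (w=14); MST = {2-3(w=16) 2-6(w=14) 2-8(w=8) 3-7(w=1)}
step 5: add edge 5-6 (w=15); MST = {2-3(w=16) 2-6(w=14) 2-8(w=8) 3-7(w=1) 5-6(w=15)}
step 6: add edge 4-5 (w=1); MST = {2-3(w=16) 2-6(w=14) 2-8(w=8) 3-7(w=1) 4-5(w=1) 5-6(w=15)}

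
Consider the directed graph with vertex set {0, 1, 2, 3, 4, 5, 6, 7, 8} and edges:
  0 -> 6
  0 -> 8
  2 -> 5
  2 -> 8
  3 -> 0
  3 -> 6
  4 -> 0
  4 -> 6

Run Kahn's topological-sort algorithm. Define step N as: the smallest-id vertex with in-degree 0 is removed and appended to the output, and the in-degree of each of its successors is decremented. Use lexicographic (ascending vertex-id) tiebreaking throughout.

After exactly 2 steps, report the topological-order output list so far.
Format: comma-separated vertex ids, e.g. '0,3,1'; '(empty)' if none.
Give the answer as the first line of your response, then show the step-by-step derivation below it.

1,2

step 1: output 1; order=[1]; indeg=(2,0,0,0,0,1,3,0,2)
step 2: output 2; order=[1,2]; indeg=(2,0,0,0,0,0,3,0,1)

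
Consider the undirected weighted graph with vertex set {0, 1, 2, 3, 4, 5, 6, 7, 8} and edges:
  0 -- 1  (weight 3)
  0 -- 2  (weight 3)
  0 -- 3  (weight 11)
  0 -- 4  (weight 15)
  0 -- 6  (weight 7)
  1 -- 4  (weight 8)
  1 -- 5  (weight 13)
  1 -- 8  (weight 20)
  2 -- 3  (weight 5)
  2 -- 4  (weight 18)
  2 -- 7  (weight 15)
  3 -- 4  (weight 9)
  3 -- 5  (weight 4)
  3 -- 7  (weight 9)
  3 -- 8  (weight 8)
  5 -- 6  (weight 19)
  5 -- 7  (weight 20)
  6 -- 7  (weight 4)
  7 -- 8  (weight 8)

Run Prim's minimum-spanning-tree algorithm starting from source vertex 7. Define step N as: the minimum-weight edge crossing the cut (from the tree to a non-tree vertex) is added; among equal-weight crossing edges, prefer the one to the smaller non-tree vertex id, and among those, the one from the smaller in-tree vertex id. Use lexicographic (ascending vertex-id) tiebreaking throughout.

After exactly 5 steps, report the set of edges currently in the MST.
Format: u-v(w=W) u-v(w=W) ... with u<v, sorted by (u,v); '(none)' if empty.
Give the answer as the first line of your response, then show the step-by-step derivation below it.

0-1(w=3) 0-2(w=3) 0-6(w=7) 2-3(w=5) 6-7(w=4)

step 1: add edge 6-7 (w=4); MST = {6-7(w=4)}
step 2: add edge 0-6 (w=7); MST = {0-6(w=7) 6-7(w=4)}
step 3: add edge 0-1 (w=3); MST = {0-1(w=3) 0-6(w=7) 6-7(w=4)}
step 4: add edge 0-2 (w=3); MST = {0-1(w=3) 0-2(w=3) 0-6(w=7) 6-7(w=4)}
step 5: add edge 2-3 (w=5); MST = {0-1(w=3) 0-2(w=3) 0-6(w=7) 2-3(w=5) 6-7(w=4)}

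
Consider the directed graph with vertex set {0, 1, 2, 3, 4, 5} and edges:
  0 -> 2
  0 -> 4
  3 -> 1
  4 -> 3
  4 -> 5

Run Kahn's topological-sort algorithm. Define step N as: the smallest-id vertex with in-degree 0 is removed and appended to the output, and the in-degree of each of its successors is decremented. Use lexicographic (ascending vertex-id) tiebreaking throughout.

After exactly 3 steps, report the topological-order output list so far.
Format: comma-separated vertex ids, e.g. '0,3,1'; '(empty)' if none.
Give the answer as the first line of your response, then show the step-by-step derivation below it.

0,2,4

step 1: output 0; order=[0]; indeg=(0,1,0,1,0,1)
step 2: output 2; order=[0,2]; indeg=(0,1,0,1,0,1)
step 3: output 4; order=[0,2,4]; indeg=(0,1,0,0,0,0)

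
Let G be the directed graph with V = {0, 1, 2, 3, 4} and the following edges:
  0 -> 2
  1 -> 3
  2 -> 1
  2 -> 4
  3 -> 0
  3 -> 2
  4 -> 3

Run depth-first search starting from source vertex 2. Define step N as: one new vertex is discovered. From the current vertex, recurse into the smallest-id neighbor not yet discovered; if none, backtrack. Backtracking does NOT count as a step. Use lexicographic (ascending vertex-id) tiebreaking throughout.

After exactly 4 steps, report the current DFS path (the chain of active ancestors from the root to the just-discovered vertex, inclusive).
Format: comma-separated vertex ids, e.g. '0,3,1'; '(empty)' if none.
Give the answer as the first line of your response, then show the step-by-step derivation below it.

2,1,3,0

step 1: discover 2; path=2; order=2
step 2: discover 1; path=2>1; order=2,1
step 3: discover 3; path=2>1>3; order=2,1,3
step 4: discover 0; path=2>1>3>0; order=2,1,3,0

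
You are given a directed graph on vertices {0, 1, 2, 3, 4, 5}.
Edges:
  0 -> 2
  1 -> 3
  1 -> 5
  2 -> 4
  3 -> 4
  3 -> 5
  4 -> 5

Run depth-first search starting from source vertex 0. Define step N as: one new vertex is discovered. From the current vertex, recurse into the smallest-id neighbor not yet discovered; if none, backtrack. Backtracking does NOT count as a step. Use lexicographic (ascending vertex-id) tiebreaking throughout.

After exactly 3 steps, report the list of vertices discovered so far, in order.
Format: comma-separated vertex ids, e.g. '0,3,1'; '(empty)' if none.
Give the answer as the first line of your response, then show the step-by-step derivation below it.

0,2,4

step 1: discover 0; path=0; order=0
step 2: discover 2; path=0>2; order=0,2
step 3: discover 4; path=0>2>4; order=0,2,4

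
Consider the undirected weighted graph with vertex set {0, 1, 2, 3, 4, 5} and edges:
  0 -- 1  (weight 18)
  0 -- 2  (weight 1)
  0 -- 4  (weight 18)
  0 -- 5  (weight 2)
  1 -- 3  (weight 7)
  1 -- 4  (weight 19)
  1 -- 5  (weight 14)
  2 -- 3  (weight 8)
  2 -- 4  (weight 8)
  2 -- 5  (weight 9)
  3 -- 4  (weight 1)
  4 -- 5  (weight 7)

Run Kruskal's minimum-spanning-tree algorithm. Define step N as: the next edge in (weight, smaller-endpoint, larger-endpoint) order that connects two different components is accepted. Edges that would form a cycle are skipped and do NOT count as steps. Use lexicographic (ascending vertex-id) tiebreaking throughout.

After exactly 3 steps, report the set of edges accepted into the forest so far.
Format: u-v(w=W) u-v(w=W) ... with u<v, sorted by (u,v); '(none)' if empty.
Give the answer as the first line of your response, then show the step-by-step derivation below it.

0-2(w=1) 0-5(w=2) 3-4(w=1)

step 1: add edge 0-2 (w=1); MST = {0-2(w=1)}
step 2: add edge 3-4 (w=1); MST = {0-2(w=1) 3-4(w=1)}
step 3: add edge 0-5 (w=2); MST = {0-2(w=1) 0-5(w=2) 3-4(w=1)}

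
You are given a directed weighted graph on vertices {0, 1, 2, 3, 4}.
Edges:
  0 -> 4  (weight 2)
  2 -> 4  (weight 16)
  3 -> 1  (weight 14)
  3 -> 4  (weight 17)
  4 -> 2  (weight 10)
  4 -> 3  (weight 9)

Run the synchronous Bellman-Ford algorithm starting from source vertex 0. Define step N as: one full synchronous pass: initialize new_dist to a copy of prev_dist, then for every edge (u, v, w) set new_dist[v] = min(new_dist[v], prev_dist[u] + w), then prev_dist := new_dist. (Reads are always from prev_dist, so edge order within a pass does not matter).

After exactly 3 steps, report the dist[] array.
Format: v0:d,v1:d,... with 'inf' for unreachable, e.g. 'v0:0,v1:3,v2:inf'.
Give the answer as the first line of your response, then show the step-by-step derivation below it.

v0:0,v1:25,v2:12,v3:11,v4:2

step 1: dist = v0:0,v1:inf,v2:inf,v3:inf,v4:2
step 2: dist = v0:0,v1:inf,v2:12,v3:11,v4:2
step 3: dist = v0:0,v1:25,v2:12,v3:11,v4:2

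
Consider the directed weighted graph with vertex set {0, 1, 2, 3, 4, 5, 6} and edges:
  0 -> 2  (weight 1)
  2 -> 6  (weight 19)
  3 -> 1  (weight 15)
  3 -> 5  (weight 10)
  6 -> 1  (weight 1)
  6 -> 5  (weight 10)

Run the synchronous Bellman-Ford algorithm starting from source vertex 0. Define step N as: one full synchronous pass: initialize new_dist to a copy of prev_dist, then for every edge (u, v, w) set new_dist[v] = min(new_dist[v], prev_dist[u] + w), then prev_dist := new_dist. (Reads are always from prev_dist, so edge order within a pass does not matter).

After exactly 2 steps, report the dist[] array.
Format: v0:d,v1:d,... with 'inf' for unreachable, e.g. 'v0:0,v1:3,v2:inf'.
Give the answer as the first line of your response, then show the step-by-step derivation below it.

v0:0,v1:inf,v2:1,v3:inf,v4:inf,v5:inf,v6:20

step 1: dist = v0:0,v1:inf,v2:1,v3:inf,v4:inf,v5:inf,v6:inf
step 2: dist = v0:0,v1:inf,v2:1,v3:inf,v4:inf,v5:inf,v6:20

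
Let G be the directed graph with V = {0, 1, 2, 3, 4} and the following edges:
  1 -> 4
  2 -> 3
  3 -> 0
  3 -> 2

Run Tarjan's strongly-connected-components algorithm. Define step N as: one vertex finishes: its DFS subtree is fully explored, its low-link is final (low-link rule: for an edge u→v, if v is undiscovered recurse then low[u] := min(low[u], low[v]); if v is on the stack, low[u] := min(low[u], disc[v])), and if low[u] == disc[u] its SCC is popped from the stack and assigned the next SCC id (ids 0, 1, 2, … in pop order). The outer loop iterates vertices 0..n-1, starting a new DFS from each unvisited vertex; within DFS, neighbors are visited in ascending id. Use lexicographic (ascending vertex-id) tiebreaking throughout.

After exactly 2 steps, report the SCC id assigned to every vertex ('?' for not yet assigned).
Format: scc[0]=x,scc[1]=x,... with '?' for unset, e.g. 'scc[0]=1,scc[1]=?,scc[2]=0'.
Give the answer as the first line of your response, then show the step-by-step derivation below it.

scc[0]=0,scc[1]=?,scc[2]=?,scc[3]=?,scc[4]=1

step 1: low=(low[0]=0,low[1]=?,low[2]=?,low[3]=?,low[4]=?); scc=(scc[0]=0,scc[1]=?,scc[2]=?,scc[3]=?,scc[4]=?)
step 2: low=(low[0]=0,low[1]=1,low[2]=?,low[3]=?,low[4]=2); scc=(scc[0]=0,scc[1]=?,scc[2]=?,scc[3]=?,scc[4]=1)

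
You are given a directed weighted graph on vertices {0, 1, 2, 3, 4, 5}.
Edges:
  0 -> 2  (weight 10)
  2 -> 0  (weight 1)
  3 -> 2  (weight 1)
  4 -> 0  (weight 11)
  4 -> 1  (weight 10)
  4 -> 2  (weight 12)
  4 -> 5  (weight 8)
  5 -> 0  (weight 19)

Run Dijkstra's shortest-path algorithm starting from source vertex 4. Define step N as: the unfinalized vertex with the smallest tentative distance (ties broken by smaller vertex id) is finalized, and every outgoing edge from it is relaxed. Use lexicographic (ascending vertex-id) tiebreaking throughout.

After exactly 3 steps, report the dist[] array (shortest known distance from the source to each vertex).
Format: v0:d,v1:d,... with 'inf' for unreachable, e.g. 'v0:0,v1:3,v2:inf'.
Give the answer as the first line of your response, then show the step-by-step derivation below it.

v0:11,v1:10,v2:12,v3:inf,v4:0,v5:8

step 1: dist = v0:11,v1:10,v2:12,v3:inf,v4:0,v5:8
step 2: dist = v0:11,v1:10,v2:12,v3:inf,v4:0,v5:8
step 3: dist = v0:11,v1:10,v2:12,v3:inf,v4:0,v5:8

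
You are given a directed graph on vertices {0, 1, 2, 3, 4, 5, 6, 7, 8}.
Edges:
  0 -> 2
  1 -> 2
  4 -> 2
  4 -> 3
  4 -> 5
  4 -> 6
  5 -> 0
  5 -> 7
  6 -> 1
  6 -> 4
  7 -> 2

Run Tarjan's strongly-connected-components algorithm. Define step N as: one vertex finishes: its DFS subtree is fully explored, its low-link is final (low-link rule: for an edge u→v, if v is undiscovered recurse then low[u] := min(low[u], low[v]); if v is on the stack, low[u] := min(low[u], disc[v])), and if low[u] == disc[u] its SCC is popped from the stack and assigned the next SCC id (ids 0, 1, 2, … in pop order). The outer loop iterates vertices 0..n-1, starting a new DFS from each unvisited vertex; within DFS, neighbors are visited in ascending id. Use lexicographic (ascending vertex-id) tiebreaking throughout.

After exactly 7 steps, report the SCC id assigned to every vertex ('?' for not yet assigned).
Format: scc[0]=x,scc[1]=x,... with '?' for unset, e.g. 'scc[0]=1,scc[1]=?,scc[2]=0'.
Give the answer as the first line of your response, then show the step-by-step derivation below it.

scc[0]=1,scc[1]=2,scc[2]=0,scc[3]=3,scc[4]=?,scc[5]=5,scc[6]=?,scc[7]=4,scc[8]=?

step 1: low=(low[0]=0,low[1]=?,low[2]=1,low[3]=?,low[4]=?,low[5]=?,low[6]=?,low[7]=?,low[8]=?); scc=(scc[0]=?,scc[1]=?,scc[2]=0,scc[3]=?,scc[4]=?,scc[5]=?,scc[6]=?,scc[7]=?,scc[8]=?)
step 2: low=(low[0]=0,low[1]=?,low[2]=1,low[3]=?,low[4]=?,low[5]=?,low[6]=?,low[7]=?,low[8]=?); scc=(scc[0]=1,scc[1]=?,scc[2]=0,scc[3]=?,scc[4]=?,scc[5]=?,scc[6]=?,scc[7]=?,scc[8]=?)
step 3: low=(low[0]=0,low[1]=2,low[2]=1,low[3]=?,low[4]=?,low[5]=?,low[6]=?,low[7]=?,low[8]=?); scc=(scc[0]=1,scc[1]=2,scc[2]=0,scc[3]=?,scc[4]=?,scc[5]=?,scc[6]=?,scc[7]=?,scc[8]=?)
step 4: low=(low[0]=0,low[1]=2,low[2]=1,low[3]=3,low[4]=?,low[5]=?,low[6]=?,low[7]=?,low[8]=?); scc=(scc[0]=1,scc[1]=2,scc[2]=0,scc[3]=3,scc[4]=?,scc[5]=?,scc[6]=?,scc[7]=?,scc[8]=?)
step 5: low=(low[0]=0,low[1]=2,low[2]=1,low[3]=3,low[4]=4,low[5]=5,low[6]=?,low[7]=6,low[8]=?); scc=(scc[0]=1,scc[1]=2,scc[2]=0,scc[3]=3,scc[4]=?,scc[5]=?,scc[6]=?,scc[7]=4,scc[8]=?)
step 6: low=(low[0]=0,low[1]=2,low[2]=1,low[3]=3,low[4]=4,low[5]=5,low[6]=?,low[7]=6,low[8]=?); scc=(scc[0]=1,scc[1]=2,scc[2]=0,scc[3]=3,scc[4]=?,scc[5]=5,scc[6]=?,scc[7]=4,scc[8]=?)
step 7: low=(low[0]=0,low[1]=2,low[2]=1,low[3]=3,low[4]=4,low[5]=5,low[6]=4,low[7]=6,low[8]=?); scc=(scc[0]=1,scc[1]=2,scc[2]=0,scc[3]=3,scc[4]=?,scc[5]=5,scc[6]=?,scc[7]=4,scc[8]=?)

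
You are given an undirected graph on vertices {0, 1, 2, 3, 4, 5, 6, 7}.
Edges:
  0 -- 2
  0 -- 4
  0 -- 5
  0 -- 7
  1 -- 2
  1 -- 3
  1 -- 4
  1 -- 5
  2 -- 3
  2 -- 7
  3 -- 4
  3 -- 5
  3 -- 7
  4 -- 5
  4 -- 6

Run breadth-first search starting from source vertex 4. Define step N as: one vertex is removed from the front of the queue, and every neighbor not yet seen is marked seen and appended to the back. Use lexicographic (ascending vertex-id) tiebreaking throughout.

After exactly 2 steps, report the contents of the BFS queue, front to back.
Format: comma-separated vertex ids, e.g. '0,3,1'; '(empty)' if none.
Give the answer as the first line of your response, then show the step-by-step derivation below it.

1,3,5,6,2,7

step 1: dequeue 4; queue=[0,1,3,5,6]; order=4
step 2: dequeue 0; queue=[1,3,5,6,2,7]; order=4,0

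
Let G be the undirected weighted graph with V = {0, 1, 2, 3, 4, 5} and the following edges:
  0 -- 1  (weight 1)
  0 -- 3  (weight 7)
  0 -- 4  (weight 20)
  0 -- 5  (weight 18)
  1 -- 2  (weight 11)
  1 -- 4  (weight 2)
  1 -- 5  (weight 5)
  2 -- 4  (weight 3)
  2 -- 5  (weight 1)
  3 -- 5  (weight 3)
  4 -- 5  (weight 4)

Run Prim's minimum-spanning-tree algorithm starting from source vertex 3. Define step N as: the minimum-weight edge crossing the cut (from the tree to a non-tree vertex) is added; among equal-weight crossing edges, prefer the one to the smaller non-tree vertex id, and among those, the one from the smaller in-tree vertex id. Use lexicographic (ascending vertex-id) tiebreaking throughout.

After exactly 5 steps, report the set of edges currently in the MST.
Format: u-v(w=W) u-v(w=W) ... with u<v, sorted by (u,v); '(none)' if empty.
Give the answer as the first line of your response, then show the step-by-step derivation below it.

0-1(w=1) 1-4(w=2) 2-4(w=3) 2-5(w=1) 3-5(w=3)

step 1: add edge 3-5 (w=3); MST = {3-5(w=3)}
step 2: add edge 2-5 (w=1); MST = {2-5(w=1) 3-5(w=3)}
step 3: add edge 2-4 (w=3); MST = {2-4(w=3) 2-5(w=1) 3-5(w=3)}
step 4: add edge 1-4 (w=2); MST = {1-4(w=2) 2-4(w=3) 2-5(w=1) 3-5(w=3)}
step 5: add edge 0-1 (w=1); MST = {0-1(w=1) 1-4(w=2) 2-4(w=3) 2-5(w=1) 3-5(w=3)}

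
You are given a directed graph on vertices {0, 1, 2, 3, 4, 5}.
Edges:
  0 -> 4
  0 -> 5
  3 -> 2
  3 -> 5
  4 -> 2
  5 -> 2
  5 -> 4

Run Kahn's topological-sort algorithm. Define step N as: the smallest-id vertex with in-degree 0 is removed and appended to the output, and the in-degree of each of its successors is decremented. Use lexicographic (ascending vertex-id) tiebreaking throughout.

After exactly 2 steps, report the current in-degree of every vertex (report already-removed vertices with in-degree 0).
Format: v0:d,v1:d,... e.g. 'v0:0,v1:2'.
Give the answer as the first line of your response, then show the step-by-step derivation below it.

v0:0,v1:0,v2:3,v3:0,v4:1,v5:1

step 1: output 0; order=[0]; indeg=(0,0,3,0,1,1)
step 2: output 1; order=[0,1]; indeg=(0,0,3,0,1,1)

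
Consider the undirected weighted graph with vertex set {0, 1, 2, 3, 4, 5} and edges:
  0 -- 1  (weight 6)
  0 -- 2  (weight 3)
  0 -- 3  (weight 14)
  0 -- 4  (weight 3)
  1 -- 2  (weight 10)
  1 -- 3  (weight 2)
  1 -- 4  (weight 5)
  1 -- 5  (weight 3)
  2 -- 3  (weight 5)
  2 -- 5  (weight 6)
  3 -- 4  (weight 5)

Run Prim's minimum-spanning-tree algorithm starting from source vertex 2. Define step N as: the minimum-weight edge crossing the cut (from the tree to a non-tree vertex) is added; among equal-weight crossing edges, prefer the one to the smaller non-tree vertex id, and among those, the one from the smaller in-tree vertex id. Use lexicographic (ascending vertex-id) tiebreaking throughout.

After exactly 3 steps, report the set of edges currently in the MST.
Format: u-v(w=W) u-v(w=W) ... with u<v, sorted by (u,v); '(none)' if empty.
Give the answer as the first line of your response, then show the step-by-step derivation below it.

0-2(w=3) 0-4(w=3) 1-4(w=5)

step 1: add edge 0-2 (w=3); MST = {0-2(w=3)}
step 2: add edge 0-4 (w=3); MST = {0-2(w=3) 0-4(w=3)}
step 3: add edge 1-4 (w=5); MST = {0-2(w=3) 0-4(w=3) 1-4(w=5)}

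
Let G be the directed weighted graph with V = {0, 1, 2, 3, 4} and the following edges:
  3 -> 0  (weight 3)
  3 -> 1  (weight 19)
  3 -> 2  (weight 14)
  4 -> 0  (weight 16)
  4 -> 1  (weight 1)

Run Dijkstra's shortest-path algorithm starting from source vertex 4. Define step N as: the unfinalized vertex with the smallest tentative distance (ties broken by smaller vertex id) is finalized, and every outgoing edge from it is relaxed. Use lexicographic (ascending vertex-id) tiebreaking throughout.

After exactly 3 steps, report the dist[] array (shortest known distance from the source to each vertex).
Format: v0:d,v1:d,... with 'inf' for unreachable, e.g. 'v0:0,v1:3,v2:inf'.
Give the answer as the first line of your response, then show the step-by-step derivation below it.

v0:16,v1:1,v2:inf,v3:inf,v4:0

step 1: dist = v0:16,v1:1,v2:inf,v3:inf,v4:0
step 2: dist = v0:16,v1:1,v2:inf,v3:inf,v4:0
step 3: dist = v0:16,v1:1,v2:inf,v3:inf,v4:0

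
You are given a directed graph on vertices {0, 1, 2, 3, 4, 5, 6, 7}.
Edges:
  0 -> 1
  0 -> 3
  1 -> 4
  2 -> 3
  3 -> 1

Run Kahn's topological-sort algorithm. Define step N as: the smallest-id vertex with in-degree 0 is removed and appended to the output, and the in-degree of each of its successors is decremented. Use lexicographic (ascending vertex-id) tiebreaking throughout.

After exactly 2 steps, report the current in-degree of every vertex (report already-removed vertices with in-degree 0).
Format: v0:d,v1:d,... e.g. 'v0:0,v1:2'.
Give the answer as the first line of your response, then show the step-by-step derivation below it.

v0:0,v1:1,v2:0,v3:0,v4:1,v5:0,v6:0,v7:0

step 1: output 0; order=[0]; indeg=(0,1,0,1,1,0,0,0)
step 2: output 2; order=[0,2]; indeg=(0,1,0,0,1,0,0,0)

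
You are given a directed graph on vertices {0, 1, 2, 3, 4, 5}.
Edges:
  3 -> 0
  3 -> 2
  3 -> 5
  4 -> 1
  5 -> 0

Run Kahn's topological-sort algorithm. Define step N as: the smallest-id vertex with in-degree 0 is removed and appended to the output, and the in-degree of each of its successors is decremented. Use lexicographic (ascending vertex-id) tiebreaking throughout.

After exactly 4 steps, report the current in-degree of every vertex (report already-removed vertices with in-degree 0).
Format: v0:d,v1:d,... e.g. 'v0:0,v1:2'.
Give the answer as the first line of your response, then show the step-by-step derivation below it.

v0:1,v1:0,v2:0,v3:0,v4:0,v5:0

step 1: output 3; order=[3]; indeg=(1,1,0,0,0,0)
step 2: output 2; order=[3,2]; indeg=(1,1,0,0,0,0)
step 3: output 4; order=[3,2,4]; indeg=(1,0,0,0,0,0)
step 4: output 1; order=[3,2,4,1]; indeg=(1,0,0,0,0,0)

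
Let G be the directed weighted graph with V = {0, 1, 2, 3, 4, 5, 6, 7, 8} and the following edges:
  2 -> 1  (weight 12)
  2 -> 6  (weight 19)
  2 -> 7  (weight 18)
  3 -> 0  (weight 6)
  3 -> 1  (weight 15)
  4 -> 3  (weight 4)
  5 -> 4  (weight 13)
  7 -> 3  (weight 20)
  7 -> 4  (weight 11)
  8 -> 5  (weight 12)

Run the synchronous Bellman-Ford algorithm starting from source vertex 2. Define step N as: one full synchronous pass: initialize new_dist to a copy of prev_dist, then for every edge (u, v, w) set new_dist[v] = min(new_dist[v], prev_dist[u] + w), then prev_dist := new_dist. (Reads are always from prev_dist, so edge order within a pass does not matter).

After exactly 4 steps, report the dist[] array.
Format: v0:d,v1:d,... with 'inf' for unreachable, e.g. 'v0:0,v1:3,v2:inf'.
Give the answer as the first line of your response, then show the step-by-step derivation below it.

v0:39,v1:12,v2:0,v3:33,v4:29,v5:inf,v6:19,v7:18,v8:inf

step 1: dist = v0:inf,v1:12,v2:0,v3:inf,v4:inf,v5:inf,v6:19,v7:18,v8:inf
step 2: dist = v0:inf,v1:12,v2:0,v3:38,v4:29,v5:inf,v6:19,v7:18,v8:inf
step 3: dist = v0:44,v1:12,v2:0,v3:33,v4:29,v5:inf,v6:19,v7:18,v8:inf
step 4: dist = v0:39,v1:12,v2:0,v3:33,v4:29,v5:inf,v6:19,v7:18,v8:inf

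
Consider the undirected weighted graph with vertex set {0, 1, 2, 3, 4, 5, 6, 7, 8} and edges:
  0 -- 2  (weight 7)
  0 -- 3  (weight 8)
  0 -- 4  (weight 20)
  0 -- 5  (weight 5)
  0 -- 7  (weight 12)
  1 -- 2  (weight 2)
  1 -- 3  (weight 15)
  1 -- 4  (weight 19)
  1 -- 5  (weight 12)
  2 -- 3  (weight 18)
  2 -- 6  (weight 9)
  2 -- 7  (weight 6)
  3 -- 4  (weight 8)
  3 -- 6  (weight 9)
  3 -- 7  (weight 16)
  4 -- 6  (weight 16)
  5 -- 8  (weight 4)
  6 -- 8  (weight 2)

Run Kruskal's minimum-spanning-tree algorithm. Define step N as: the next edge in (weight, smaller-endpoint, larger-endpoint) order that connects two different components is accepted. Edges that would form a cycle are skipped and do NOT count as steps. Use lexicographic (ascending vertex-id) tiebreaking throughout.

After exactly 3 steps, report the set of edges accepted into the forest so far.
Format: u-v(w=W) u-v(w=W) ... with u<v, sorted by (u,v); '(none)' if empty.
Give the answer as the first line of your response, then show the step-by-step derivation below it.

1-2(w=2) 5-8(w=4) 6-8(w=2)

step 1: add edge 1-2 (w=2); MST = {1-2(w=2)}
step 2: add edge 6-8 (w=2); MST = {1-2(w=2) 6-8(w=2)}
step 3: add edge 5-8 (w=4); MST = {1-2(w=2) 5-8(w=4) 6-8(w=2)}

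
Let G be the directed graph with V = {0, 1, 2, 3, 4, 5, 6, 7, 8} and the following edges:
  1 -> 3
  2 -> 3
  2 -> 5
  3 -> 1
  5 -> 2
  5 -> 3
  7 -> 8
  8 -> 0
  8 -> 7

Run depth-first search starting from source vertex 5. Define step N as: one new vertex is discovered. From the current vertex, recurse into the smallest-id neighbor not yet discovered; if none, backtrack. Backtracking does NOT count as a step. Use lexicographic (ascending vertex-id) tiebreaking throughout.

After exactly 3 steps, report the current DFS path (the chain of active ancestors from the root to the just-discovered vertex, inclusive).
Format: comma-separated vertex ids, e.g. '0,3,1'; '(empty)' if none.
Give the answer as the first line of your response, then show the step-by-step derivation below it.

5,2,3

step 1: discover 5; path=5; order=5
step 2: discover 2; path=5>2; order=5,2
step 3: discover 3; path=5>2>3; order=5,2,3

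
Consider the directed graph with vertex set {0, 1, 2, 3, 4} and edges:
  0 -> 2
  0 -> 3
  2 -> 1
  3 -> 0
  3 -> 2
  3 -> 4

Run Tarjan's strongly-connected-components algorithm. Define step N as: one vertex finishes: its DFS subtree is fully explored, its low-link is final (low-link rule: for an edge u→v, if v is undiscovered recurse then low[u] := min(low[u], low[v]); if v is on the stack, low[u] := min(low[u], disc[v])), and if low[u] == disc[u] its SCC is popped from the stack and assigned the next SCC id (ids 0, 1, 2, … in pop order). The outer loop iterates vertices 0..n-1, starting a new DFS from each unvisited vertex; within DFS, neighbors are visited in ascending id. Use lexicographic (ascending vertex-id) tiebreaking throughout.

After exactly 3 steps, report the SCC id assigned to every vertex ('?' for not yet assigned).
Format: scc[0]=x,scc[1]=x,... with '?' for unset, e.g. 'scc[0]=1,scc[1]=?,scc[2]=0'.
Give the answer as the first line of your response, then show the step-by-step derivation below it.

scc[0]=?,scc[1]=0,scc[2]=1,scc[3]=?,scc[4]=2

step 1: low=(low[0]=0,low[1]=2,low[2]=1,low[3]=?,low[4]=?); scc=(scc[0]=?,scc[1]=0,scc[2]=?,scc[3]=?,scc[4]=?)
step 2: low=(low[0]=0,low[1]=2,low[2]=1,low[3]=?,low[4]=?); scc=(scc[0]=?,scc[1]=0,scc[2]=1,scc[3]=?,scc[4]=?)
step 3: low=(low[0]=0,low[1]=2,low[2]=1,low[3]=0,low[4]=4); scc=(scc[0]=?,scc[1]=0,scc[2]=1,scc[3]=?,scc[4]=2)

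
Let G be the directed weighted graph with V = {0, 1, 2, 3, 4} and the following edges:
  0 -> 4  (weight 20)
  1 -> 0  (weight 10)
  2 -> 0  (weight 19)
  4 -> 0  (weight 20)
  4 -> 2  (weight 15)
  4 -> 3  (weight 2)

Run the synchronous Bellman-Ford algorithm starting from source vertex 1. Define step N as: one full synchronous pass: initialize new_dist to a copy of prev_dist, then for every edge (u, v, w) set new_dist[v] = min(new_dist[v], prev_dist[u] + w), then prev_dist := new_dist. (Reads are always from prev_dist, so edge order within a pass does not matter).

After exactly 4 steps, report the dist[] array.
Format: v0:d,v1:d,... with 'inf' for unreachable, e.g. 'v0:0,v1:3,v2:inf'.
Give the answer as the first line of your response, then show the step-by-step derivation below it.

v0:10,v1:0,v2:45,v3:32,v4:30

step 1: dist = v0:10,v1:0,v2:inf,v3:inf,v4:inf
step 2: dist = v0:10,v1:0,v2:inf,v3:inf,v4:30
step 3: dist = v0:10,v1:0,v2:45,v3:32,v4:30
step 4: dist = v0:10,v1:0,v2:45,v3:32,v4:30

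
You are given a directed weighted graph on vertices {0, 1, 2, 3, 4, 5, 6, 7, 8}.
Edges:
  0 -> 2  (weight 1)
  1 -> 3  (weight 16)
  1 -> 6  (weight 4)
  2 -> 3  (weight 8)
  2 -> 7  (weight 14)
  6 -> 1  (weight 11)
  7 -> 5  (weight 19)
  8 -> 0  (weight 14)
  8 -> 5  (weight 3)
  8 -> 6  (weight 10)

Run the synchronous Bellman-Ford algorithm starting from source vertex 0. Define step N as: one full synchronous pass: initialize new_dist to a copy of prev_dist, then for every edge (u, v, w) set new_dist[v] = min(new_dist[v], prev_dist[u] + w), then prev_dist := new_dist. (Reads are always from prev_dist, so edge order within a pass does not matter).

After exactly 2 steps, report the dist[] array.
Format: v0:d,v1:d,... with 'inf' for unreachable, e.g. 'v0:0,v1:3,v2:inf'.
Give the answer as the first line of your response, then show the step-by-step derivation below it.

v0:0,v1:inf,v2:1,v3:9,v4:inf,v5:inf,v6:inf,v7:15,v8:inf

step 1: dist = v0:0,v1:inf,v2:1,v3:inf,v4:inf,v5:inf,v6:inf,v7:inf,v8:inf
step 2: dist = v0:0,v1:inf,v2:1,v3:9,v4:inf,v5:inf,v6:inf,v7:15,v8:inf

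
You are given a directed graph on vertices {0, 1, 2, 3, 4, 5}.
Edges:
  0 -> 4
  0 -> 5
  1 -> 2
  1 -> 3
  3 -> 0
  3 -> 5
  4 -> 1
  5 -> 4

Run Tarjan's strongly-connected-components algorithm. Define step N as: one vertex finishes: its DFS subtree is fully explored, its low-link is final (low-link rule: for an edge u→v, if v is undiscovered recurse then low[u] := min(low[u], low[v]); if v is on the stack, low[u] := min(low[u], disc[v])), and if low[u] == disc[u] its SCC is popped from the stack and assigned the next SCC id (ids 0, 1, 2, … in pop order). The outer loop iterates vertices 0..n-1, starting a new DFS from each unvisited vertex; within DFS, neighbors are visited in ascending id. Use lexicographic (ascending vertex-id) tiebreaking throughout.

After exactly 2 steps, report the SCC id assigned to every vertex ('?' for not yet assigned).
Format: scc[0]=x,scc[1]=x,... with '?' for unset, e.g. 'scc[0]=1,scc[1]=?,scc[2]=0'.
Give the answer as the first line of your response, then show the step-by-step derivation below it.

scc[0]=?,scc[1]=?,scc[2]=0,scc[3]=?,scc[4]=?,scc[5]=?

step 1: low=(low[0]=0,low[1]=2,low[2]=3,low[3]=?,low[4]=1,low[5]=?); scc=(scc[0]=?,scc[1]=?,scc[2]=0,scc[3]=?,scc[4]=?,scc[5]=?)
step 2: low=(low[0]=0,low[1]=2,low[2]=3,low[3]=0,low[4]=1,low[5]=1); scc=(scc[0]=?,scc[1]=?,scc[2]=0,scc[3]=?,scc[4]=?,scc[5]=?)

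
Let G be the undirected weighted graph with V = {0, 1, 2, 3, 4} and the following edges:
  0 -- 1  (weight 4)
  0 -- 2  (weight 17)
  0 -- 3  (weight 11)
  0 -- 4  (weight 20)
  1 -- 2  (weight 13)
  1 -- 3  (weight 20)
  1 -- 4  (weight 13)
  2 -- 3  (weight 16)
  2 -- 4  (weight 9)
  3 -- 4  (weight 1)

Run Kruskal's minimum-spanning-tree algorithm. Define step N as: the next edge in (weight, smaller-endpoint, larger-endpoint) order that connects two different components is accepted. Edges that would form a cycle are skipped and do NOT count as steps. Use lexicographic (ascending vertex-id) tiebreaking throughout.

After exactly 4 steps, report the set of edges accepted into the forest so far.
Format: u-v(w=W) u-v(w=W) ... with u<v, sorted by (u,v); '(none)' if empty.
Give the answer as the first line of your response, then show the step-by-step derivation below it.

0-1(w=4) 0-3(w=11) 2-4(w=9) 3-4(w=1)

step 1: add edge 3-4 (w=1); MST = {3-4(w=1)}
step 2: add edge 0-1 (w=4); MST = {0-1(w=4) 3-4(w=1)}
step 3: add edge 2-4 (w=9); MST = {0-1(w=4) 2-4(w=9) 3-4(w=1)}
step 4: add edge 0-3 (w=11); MST = {0-1(w=4) 0-3(w=11) 2-4(w=9) 3-4(w=1)}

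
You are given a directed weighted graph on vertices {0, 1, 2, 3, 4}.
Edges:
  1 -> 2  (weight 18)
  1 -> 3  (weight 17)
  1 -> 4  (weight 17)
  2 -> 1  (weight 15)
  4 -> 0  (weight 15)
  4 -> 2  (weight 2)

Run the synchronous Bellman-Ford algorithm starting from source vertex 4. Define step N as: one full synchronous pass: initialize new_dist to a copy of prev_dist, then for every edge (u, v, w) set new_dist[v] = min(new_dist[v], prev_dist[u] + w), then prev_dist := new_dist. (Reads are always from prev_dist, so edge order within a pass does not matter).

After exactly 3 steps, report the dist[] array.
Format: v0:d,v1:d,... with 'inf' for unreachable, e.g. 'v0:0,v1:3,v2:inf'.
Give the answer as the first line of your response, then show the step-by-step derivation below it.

v0:15,v1:17,v2:2,v3:34,v4:0

step 1: dist = v0:15,v1:inf,v2:2,v3:inf,v4:0
step 2: dist = v0:15,v1:17,v2:2,v3:inf,v4:0
step 3: dist = v0:15,v1:17,v2:2,v3:34,v4:0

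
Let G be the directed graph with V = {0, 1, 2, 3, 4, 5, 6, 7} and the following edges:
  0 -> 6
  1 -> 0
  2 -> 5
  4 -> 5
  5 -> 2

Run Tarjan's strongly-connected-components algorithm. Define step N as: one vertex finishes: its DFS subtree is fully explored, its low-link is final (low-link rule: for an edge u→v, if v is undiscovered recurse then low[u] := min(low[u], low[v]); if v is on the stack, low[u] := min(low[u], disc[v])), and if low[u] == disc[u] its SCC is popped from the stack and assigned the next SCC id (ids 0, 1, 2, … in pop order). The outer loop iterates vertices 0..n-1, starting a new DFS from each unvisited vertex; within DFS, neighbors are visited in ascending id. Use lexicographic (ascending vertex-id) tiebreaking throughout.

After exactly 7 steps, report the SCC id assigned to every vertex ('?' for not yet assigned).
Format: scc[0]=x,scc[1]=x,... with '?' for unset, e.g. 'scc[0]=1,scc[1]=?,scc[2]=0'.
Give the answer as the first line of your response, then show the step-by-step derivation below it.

scc[0]=1,scc[1]=2,scc[2]=3,scc[3]=4,scc[4]=5,scc[5]=3,scc[6]=0,scc[7]=?

step 1: low=(low[0]=0,low[1]=?,low[2]=?,low[3]=?,low[4]=?,low[5]=?,low[6]=1,low[7]=?); scc=(scc[0]=?,scc[1]=?,scc[2]=?,scc[3]=?,scc[4]=?,scc[5]=?,scc[6]=0,scc[7]=?)
step 2: low=(low[0]=0,low[1]=?,low[2]=?,low[3]=?,low[4]=?,low[5]=?,low[6]=1,low[7]=?); scc=(scc[0]=1,scc[1]=?,scc[2]=?,scc[3]=?,scc[4]=?,scc[5]=?,scc[6]=0,scc[7]=?)
step 3: low=(low[0]=0,low[1]=2,low[2]=?,low[3]=?,low[4]=?,low[5]=?,low[6]=1,low[7]=?); scc=(scc[0]=1,scc[1]=2,scc[2]=?,scc[3]=?,scc[4]=?,scc[5]=?,scc[6]=0,scc[7]=?)
step 4: low=(low[0]=0,low[1]=2,low[2]=3,low[3]=?,low[4]=?,low[5]=3,low[6]=1,low[7]=?); scc=(scc[0]=1,scc[1]=2,scc[2]=?,scc[3]=?,scc[4]=?,scc[5]=?,scc[6]=0,scc[7]=?)
step 5: low=(low[0]=0,low[1]=2,low[2]=3,low[3]=?,low[4]=?,low[5]=3,low[6]=1,low[7]=?); scc=(scc[0]=1,scc[1]=2,scc[2]=3,scc[3]=?,scc[4]=?,scc[5]=3,scc[6]=0,scc[7]=?)
step 6: low=(low[0]=0,low[1]=2,low[2]=3,low[3]=5,low[4]=?,low[5]=3,low[6]=1,low[7]=?); scc=(scc[0]=1,scc[1]=2,scc[2]=3,scc[3]=4,scc[4]=?,scc[5]=3,scc[6]=0,scc[7]=?)
step 7: low=(low[0]=0,low[1]=2,low[2]=3,low[3]=5,low[4]=6,low[5]=3,low[6]=1,low[7]=?); scc=(scc[0]=1,scc[1]=2,scc[2]=3,scc[3]=4,scc[4]=5,scc[5]=3,scc[6]=0,scc[7]=?)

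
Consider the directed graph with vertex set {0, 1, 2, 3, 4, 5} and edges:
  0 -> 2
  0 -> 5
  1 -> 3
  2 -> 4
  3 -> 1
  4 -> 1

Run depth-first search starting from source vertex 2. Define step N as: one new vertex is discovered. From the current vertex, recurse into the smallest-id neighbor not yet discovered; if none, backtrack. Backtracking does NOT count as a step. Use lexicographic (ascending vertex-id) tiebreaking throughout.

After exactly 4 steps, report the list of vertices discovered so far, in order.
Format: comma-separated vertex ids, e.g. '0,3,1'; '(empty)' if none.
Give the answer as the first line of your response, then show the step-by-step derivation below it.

2,4,1,3

step 1: discover 2; path=2; order=2
step 2: discover 4; path=2>4; order=2,4
step 3: discover 1; path=2>4>1; order=2,4,1
step 4: discover 3; path=2>4>1>3; order=2,4,1,3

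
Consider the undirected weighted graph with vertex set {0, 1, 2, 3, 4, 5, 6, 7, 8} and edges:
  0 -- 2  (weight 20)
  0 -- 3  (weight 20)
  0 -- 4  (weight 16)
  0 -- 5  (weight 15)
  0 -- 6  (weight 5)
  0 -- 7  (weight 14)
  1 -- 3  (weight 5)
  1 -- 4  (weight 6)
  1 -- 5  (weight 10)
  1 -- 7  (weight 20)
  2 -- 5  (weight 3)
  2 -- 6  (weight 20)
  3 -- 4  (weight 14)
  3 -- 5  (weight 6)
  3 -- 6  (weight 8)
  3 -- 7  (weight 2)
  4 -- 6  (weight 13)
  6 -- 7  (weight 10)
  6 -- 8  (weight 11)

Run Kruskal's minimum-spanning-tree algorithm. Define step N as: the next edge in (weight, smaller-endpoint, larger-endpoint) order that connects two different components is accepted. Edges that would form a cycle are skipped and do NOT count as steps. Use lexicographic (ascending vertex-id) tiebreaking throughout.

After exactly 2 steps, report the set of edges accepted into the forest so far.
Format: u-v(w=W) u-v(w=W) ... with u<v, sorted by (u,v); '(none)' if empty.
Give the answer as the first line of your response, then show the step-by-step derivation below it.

2-5(w=3) 3-7(w=2)

step 1: add edge 3-7 (w=2); MST = {3-7(w=2)}
step 2: add edge 2-5 (w=3); MST = {2-5(w=3) 3-7(w=2)}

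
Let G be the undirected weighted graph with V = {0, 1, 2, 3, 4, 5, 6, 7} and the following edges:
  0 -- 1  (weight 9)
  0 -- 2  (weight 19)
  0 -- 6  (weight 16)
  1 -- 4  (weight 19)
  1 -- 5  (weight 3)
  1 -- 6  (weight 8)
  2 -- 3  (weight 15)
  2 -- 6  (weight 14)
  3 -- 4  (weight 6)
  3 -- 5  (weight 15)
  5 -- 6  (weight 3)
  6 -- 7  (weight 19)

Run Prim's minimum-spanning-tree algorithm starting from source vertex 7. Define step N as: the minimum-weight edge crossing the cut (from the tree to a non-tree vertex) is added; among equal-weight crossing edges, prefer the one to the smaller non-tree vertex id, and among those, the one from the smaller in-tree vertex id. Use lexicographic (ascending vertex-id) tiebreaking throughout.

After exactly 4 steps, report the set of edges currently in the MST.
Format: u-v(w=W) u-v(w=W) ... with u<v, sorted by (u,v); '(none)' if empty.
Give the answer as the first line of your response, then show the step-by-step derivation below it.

0-1(w=9) 1-5(w=3) 5-6(w=3) 6-7(w=19)

step 1: add edge 6-7 (w=19); MST = {6-7(w=19)}
step 2: add edge 5-6 (w=3); MST = {5-6(w=3) 6-7(w=19)}
step 3: add edge 1-5 (w=3); MST = {1-5(w=3) 5-6(w=3) 6-7(w=19)}
step 4: add edge 0-1 (w=9); MST = {0-1(w=9) 1-5(w=3) 5-6(w=3) 6-7(w=19)}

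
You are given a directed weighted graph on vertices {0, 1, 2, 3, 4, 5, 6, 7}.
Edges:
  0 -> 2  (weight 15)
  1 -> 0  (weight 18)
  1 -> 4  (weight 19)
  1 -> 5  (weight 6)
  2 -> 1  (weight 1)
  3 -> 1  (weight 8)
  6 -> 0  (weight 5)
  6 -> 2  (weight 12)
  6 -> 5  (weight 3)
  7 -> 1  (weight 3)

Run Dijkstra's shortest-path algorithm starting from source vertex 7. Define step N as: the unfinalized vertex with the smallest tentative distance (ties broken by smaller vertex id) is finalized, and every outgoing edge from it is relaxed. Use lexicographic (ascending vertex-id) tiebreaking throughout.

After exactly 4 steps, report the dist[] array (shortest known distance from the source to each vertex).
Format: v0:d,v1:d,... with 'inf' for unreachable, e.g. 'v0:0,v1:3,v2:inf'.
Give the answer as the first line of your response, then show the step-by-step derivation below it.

v0:21,v1:3,v2:36,v3:inf,v4:22,v5:9,v6:inf,v7:0

step 1: dist = v0:inf,v1:3,v2:inf,v3:inf,v4:inf,v5:inf,v6:inf,v7:0
step 2: dist = v0:21,v1:3,v2:inf,v3:inf,v4:22,v5:9,v6:inf,v7:0
step 3: dist = v0:21,v1:3,v2:inf,v3:inf,v4:22,v5:9,v6:inf,v7:0
step 4: dist = v0:21,v1:3,v2:36,v3:inf,v4:22,v5:9,v6:inf,v7:0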